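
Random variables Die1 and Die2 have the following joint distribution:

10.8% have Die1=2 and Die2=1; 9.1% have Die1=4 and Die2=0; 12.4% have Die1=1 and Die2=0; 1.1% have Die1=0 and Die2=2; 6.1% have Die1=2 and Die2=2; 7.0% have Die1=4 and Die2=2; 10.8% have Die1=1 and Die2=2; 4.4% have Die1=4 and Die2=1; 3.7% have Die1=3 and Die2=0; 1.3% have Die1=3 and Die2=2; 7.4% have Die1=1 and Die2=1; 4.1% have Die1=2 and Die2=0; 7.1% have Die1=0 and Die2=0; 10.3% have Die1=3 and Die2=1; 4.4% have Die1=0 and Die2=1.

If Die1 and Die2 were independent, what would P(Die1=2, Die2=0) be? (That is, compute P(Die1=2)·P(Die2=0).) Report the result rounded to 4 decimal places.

0.0764

P(Die1=2) = 0.041 + 0.108 + 0.061 = 0.210.
P(Die2=0) = 0.071 + 0.124 + 0.041 + 0.037 + 0.091 = 0.364.
Product: 0.210 × 0.364 = 0.0764.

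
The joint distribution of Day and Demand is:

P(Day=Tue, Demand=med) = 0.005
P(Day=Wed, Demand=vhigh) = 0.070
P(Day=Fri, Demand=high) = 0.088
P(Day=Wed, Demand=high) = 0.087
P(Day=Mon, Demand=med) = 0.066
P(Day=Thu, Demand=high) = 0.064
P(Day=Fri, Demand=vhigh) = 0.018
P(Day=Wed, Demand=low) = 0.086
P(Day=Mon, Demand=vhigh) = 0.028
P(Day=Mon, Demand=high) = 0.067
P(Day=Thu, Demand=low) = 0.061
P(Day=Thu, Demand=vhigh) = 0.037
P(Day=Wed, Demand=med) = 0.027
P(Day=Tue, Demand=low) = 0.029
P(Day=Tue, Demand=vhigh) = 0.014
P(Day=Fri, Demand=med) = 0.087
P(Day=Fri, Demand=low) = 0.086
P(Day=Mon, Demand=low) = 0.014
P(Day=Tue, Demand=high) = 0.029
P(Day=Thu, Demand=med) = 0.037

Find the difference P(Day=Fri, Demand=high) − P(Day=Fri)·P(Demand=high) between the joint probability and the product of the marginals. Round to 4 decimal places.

P(Day=Fri) = 0.086 + 0.087 + 0.088 + 0.018 = 0.279.
P(Demand=high) = 0.067 + 0.029 + 0.087 + 0.064 + 0.088 = 0.335.
P(Day=Fri, Demand=high) − P(Day=Fri)P(Demand=high) = 0.088 − 0.279×0.335 = -0.0055.

-0.0055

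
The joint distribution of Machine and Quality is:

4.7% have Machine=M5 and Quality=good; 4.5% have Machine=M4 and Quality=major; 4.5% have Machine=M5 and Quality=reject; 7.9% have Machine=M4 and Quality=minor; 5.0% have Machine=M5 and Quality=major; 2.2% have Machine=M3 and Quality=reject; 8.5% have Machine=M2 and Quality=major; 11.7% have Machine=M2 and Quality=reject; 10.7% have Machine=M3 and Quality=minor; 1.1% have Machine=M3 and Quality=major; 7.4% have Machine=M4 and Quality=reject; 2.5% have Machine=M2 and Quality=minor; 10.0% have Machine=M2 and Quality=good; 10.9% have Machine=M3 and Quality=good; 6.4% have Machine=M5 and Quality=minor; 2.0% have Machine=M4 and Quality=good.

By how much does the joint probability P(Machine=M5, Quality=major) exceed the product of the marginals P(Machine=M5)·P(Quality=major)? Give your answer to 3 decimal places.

0.011

P(Machine=M5) = 0.047 + 0.064 + 0.050 + 0.045 = 0.206.
P(Quality=major) = 0.085 + 0.011 + 0.045 + 0.050 = 0.191.
P(Machine=M5, Quality=major) − P(Machine=M5)P(Quality=major) = 0.050 − 0.206×0.191 = 0.011.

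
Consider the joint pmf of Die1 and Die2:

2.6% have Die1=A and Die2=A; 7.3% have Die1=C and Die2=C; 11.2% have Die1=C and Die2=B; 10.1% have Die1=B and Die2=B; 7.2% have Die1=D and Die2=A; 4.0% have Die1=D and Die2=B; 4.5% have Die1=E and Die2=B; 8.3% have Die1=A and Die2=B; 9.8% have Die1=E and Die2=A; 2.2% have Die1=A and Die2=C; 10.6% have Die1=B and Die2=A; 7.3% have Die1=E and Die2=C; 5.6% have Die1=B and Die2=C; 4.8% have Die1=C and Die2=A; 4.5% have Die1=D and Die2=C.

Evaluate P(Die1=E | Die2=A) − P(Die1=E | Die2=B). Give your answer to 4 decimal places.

P(Die2=A) = 0.026 + 0.106 + 0.048 + 0.072 + 0.098 = 0.350; P(Die1=E | Die2=A) = 0.098/0.350 = 0.28000.
P(Die2=B) = 0.083 + 0.101 + 0.112 + 0.040 + 0.045 = 0.381; P(Die1=E | Die2=B) = 0.045/0.381 = 0.11811.
Difference = 0.1619.

0.1619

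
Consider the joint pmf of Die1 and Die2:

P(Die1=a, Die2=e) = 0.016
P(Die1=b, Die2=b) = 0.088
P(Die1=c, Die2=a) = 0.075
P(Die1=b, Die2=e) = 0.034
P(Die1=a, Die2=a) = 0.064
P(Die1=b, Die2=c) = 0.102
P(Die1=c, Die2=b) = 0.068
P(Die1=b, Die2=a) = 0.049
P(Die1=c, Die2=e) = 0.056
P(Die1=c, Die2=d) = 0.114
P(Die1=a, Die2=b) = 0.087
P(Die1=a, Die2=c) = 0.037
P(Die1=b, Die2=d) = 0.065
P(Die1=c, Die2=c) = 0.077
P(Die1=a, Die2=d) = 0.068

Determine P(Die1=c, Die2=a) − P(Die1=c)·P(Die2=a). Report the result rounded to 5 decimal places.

0.00168

P(Die1=c) = 0.075 + 0.068 + 0.077 + 0.114 + 0.056 = 0.390.
P(Die2=a) = 0.064 + 0.049 + 0.075 = 0.188.
P(Die1=c, Die2=a) − P(Die1=c)P(Die2=a) = 0.075 − 0.390×0.188 = 0.00168.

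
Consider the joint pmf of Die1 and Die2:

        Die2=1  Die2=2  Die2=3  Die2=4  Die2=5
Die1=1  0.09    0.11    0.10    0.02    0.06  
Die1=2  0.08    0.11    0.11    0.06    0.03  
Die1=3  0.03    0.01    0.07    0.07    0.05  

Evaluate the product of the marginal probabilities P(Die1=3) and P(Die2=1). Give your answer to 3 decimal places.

P(Die1=3) = 0.03 + 0.01 + 0.07 + 0.07 + 0.05 = 0.23.
P(Die2=1) = 0.09 + 0.08 + 0.03 = 0.20.
Product: 0.23 × 0.20 = 0.046.

0.046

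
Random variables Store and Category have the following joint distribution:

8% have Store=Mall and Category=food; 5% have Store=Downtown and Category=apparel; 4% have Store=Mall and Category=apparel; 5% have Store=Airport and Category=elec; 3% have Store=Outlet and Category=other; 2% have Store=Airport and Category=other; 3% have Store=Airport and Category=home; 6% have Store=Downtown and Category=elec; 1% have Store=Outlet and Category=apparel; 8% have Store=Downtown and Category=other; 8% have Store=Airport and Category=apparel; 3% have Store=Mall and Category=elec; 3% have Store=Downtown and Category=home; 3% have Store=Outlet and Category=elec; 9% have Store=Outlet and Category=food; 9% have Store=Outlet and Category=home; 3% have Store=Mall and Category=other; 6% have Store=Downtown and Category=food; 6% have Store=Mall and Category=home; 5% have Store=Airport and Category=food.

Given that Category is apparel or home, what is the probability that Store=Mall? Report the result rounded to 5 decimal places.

P(Category=apparel) = 0.05 + 0.04 + 0.08 + 0.01 = 0.18.
P(Category=home) = 0.03 + 0.06 + 0.03 + 0.09 = 0.21.
P(Category ∈ {apparel, home}) = 0.18 + 0.21 = 0.39; P(Store=Mall, Category ∈ {apparel, home}) = 0.04 + 0.06 = 0.10.
P(Store=Mall | Category ∈ {apparel, home}) = 0.10/0.39 = 0.25641.

0.25641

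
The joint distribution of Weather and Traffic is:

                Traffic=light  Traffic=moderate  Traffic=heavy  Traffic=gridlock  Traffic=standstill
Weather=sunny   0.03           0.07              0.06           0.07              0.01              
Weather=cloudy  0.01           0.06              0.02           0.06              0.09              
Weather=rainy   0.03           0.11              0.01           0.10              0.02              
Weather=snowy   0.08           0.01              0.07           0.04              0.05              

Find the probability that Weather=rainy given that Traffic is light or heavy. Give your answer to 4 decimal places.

0.1290

P(Traffic=light) = 0.03 + 0.01 + 0.03 + 0.08 = 0.15.
P(Traffic=heavy) = 0.06 + 0.02 + 0.01 + 0.07 = 0.16.
P(Traffic ∈ {light, heavy}) = 0.15 + 0.16 = 0.31; P(Weather=rainy, Traffic ∈ {light, heavy}) = 0.03 + 0.01 = 0.04.
P(Weather=rainy | Traffic ∈ {light, heavy}) = 0.04/0.31 = 0.1290.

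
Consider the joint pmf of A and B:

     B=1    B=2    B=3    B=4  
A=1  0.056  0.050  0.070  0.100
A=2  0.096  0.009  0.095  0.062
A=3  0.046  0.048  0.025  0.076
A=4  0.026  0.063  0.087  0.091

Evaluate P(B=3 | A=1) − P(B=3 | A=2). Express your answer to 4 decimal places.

-0.1090

P(A=1) = 0.056 + 0.050 + 0.070 + 0.100 = 0.276; P(B=3 | A=1) = 0.070/0.276 = 0.25362.
P(A=2) = 0.096 + 0.009 + 0.095 + 0.062 = 0.262; P(B=3 | A=2) = 0.095/0.262 = 0.36260.
Difference = -0.1090.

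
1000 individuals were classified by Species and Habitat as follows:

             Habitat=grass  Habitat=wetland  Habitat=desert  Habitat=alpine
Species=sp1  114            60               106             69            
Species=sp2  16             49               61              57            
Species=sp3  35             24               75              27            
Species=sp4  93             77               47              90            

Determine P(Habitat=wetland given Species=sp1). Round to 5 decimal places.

Total with Species=sp1: 114 + 60 + 106 + 69 = 349.
P(Habitat=wetland | Species=sp1) = 60/349 = 0.17192.

0.17192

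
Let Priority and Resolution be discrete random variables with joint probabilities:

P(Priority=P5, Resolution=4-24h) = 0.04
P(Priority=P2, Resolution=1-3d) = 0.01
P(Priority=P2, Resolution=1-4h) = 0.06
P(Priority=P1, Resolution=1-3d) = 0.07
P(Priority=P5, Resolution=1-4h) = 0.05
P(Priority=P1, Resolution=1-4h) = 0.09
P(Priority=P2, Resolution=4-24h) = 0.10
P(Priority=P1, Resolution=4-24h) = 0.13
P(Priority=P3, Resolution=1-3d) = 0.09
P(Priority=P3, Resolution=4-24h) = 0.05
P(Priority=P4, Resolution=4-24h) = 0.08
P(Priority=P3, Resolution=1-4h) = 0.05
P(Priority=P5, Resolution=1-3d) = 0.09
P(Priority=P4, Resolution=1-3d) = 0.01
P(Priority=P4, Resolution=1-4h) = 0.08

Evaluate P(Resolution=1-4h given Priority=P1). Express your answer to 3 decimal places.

0.310

P(Priority=P1) = 0.09 + 0.13 + 0.07 = 0.29.
P(Resolution=1-4h | Priority=P1) = 0.09/0.29 = 0.310.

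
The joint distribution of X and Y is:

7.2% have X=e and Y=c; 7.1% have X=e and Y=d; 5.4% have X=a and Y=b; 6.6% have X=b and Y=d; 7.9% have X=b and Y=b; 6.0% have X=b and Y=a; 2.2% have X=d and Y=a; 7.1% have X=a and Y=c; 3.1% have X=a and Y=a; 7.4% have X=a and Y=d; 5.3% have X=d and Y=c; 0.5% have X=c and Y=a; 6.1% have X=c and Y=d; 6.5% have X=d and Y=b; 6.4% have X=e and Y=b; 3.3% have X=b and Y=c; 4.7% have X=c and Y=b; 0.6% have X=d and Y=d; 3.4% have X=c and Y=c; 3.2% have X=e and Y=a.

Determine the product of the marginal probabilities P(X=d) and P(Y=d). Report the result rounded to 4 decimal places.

P(X=d) = 0.022 + 0.065 + 0.053 + 0.006 = 0.146.
P(Y=d) = 0.074 + 0.066 + 0.061 + 0.006 + 0.071 = 0.278.
Product: 0.146 × 0.278 = 0.0406.

0.0406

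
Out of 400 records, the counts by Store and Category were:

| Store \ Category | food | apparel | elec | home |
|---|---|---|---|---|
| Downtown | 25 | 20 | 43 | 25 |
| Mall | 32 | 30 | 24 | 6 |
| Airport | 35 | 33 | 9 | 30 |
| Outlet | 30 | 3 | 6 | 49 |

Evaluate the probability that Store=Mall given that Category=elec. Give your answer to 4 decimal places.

0.2927

Total with Category=elec: 43 + 24 + 9 + 6 = 82.
P(Store=Mall | Category=elec) = 24/82 = 0.2927.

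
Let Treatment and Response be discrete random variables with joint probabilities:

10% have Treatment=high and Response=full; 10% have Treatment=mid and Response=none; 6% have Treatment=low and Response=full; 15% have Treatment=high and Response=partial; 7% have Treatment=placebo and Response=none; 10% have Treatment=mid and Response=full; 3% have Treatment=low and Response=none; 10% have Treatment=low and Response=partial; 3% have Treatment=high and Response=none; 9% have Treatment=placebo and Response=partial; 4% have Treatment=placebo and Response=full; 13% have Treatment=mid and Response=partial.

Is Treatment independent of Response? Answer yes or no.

no

P(Treatment=high) = 0.28 and P(Response=none) = 0.23, so their product is 0.0644, but P(Treatment=high, Response=none) = 0.03. Since these differ, Treatment and Response are not independent.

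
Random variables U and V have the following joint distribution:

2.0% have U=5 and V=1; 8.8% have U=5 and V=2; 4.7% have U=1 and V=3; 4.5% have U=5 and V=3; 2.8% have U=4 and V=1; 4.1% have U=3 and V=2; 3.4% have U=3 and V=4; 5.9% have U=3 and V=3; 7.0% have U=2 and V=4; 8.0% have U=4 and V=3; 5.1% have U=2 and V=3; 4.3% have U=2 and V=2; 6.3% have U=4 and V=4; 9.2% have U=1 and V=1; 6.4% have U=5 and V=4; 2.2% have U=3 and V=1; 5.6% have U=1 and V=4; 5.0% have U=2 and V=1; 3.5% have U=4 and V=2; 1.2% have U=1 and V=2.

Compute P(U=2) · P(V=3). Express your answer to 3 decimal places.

0.060

P(U=2) = 0.050 + 0.043 + 0.051 + 0.070 = 0.214.
P(V=3) = 0.047 + 0.051 + 0.059 + 0.080 + 0.045 = 0.282.
Product: 0.214 × 0.282 = 0.060.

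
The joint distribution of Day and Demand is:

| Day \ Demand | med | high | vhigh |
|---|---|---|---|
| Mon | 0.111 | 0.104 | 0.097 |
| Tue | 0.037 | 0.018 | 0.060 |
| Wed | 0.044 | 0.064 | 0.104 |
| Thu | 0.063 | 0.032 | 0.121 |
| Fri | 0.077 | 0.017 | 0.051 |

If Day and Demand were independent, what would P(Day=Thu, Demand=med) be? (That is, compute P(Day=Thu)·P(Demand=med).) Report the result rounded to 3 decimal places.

0.072

P(Day=Thu) = 0.063 + 0.032 + 0.121 = 0.216.
P(Demand=med) = 0.111 + 0.037 + 0.044 + 0.063 + 0.077 = 0.332.
Product: 0.216 × 0.332 = 0.072.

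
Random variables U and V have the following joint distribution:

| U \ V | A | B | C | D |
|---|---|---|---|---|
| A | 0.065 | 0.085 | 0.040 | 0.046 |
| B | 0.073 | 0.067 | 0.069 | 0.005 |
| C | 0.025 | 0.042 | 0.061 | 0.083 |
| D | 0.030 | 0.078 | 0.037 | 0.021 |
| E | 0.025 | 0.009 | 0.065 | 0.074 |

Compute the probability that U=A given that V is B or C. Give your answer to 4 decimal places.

0.2260

P(V=B) = 0.085 + 0.067 + 0.042 + 0.078 + 0.009 = 0.281.
P(V=C) = 0.040 + 0.069 + 0.061 + 0.037 + 0.065 = 0.272.
P(V ∈ {B, C}) = 0.281 + 0.272 = 0.553; P(U=A, V ∈ {B, C}) = 0.085 + 0.040 = 0.125.
P(U=A | V ∈ {B, C}) = 0.125/0.553 = 0.2260.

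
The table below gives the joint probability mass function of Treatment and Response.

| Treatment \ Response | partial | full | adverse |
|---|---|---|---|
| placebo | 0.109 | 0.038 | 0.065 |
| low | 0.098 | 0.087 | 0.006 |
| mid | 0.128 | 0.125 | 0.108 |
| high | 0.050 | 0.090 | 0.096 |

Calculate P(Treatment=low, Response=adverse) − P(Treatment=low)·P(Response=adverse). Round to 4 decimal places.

-0.0465

P(Treatment=low) = 0.098 + 0.087 + 0.006 = 0.191.
P(Response=adverse) = 0.065 + 0.006 + 0.108 + 0.096 = 0.275.
P(Treatment=low, Response=adverse) − P(Treatment=low)P(Response=adverse) = 0.006 − 0.191×0.275 = -0.0465.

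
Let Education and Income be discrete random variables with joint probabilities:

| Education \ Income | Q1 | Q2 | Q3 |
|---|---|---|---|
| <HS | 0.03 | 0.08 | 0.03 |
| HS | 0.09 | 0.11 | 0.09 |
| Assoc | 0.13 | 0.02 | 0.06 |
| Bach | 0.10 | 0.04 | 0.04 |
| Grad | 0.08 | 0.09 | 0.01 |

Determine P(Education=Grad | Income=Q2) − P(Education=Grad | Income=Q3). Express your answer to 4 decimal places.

0.2212

P(Income=Q2) = 0.08 + 0.11 + 0.02 + 0.04 + 0.09 = 0.34; P(Education=Grad | Income=Q2) = 0.09/0.34 = 0.26471.
P(Income=Q3) = 0.03 + 0.09 + 0.06 + 0.04 + 0.01 = 0.23; P(Education=Grad | Income=Q3) = 0.01/0.23 = 0.04348.
Difference = 0.2212.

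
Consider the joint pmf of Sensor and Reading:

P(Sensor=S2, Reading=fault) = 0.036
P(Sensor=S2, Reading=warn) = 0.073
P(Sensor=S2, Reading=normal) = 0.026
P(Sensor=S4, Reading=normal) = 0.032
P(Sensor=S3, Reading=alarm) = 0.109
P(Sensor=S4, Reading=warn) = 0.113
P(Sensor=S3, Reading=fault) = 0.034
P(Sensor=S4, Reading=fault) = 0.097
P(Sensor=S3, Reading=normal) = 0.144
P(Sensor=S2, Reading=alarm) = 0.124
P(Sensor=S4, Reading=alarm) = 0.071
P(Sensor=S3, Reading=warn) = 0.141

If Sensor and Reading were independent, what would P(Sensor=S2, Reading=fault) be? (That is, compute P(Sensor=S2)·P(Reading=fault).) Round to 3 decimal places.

P(Sensor=S2) = 0.026 + 0.073 + 0.124 + 0.036 = 0.259.
P(Reading=fault) = 0.036 + 0.034 + 0.097 = 0.167.
Product: 0.259 × 0.167 = 0.043.

0.043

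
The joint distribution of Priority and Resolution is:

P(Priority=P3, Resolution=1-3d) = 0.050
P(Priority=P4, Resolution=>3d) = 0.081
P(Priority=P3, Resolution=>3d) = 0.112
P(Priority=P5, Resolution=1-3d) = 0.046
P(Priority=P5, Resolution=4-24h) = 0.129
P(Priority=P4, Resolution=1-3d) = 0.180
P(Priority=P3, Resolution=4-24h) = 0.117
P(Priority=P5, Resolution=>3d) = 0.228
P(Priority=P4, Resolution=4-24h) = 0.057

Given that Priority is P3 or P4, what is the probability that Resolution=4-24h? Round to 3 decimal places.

P(Priority=P3) = 0.117 + 0.050 + 0.112 = 0.279.
P(Priority=P4) = 0.057 + 0.180 + 0.081 = 0.318.
P(Priority ∈ {P3, P4}) = 0.279 + 0.318 = 0.597; P(Resolution=4-24h, Priority ∈ {P3, P4}) = 0.117 + 0.057 = 0.174.
P(Resolution=4-24h | Priority ∈ {P3, P4}) = 0.174/0.597 = 0.291.

0.291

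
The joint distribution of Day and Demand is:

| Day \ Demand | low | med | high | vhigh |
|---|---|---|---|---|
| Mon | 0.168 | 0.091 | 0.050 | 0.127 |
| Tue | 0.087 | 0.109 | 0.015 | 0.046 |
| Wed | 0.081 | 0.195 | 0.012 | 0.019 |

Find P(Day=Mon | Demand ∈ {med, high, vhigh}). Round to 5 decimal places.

0.40361

P(Demand=med) = 0.091 + 0.109 + 0.195 = 0.395.
P(Demand=high) = 0.050 + 0.015 + 0.012 = 0.077.
P(Demand=vhigh) = 0.127 + 0.046 + 0.019 = 0.192.
P(Demand ∈ {med, high, vhigh}) = 0.395 + 0.077 + 0.192 = 0.664; P(Day=Mon, Demand ∈ {med, high, vhigh}) = 0.091 + 0.050 + 0.127 = 0.268.
P(Day=Mon | Demand ∈ {med, high, vhigh}) = 0.268/0.664 = 0.40361.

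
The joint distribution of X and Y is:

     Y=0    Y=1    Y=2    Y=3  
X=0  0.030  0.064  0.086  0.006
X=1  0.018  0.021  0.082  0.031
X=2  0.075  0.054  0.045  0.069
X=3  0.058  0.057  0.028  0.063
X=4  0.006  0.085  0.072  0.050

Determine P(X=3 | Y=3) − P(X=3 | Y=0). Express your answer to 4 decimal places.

P(Y=3) = 0.006 + 0.031 + 0.069 + 0.063 + 0.050 = 0.219; P(X=3 | Y=3) = 0.063/0.219 = 0.28767.
P(Y=0) = 0.030 + 0.018 + 0.075 + 0.058 + 0.006 = 0.187; P(X=3 | Y=0) = 0.058/0.187 = 0.31016.
Difference = -0.0225.

-0.0225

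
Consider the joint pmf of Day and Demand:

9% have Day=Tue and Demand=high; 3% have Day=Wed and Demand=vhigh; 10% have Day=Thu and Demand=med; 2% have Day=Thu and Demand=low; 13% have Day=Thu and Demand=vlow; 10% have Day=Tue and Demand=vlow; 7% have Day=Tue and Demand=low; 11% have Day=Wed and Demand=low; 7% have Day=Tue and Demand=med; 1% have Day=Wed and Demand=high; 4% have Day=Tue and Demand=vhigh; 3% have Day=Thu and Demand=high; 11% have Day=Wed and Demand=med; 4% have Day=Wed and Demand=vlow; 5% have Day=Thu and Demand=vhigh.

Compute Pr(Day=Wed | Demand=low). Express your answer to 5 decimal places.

P(Demand=low) = 0.07 + 0.11 + 0.02 = 0.20.
P(Day=Wed | Demand=low) = 0.11/0.20 = 0.55000.

0.55000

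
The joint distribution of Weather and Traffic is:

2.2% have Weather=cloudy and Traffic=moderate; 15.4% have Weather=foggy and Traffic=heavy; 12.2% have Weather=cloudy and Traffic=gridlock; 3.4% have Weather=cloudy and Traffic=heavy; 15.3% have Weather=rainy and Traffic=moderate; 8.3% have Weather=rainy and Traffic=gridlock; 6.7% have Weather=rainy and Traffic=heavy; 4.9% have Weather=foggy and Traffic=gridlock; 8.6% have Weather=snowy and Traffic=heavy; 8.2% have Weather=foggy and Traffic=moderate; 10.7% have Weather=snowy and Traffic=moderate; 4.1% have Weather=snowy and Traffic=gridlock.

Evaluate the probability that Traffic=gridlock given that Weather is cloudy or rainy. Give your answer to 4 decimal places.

0.4262

P(Weather=cloudy) = 0.022 + 0.034 + 0.122 = 0.178.
P(Weather=rainy) = 0.153 + 0.067 + 0.083 = 0.303.
P(Weather ∈ {cloudy, rainy}) = 0.178 + 0.303 = 0.481; P(Traffic=gridlock, Weather ∈ {cloudy, rainy}) = 0.122 + 0.083 = 0.205.
P(Traffic=gridlock | Weather ∈ {cloudy, rainy}) = 0.205/0.481 = 0.4262.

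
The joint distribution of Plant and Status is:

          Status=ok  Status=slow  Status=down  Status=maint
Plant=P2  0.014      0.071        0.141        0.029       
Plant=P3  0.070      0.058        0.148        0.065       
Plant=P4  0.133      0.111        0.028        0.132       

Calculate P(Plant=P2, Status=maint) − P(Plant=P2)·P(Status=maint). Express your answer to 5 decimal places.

P(Plant=P2) = 0.014 + 0.071 + 0.141 + 0.029 = 0.255.
P(Status=maint) = 0.029 + 0.065 + 0.132 = 0.226.
P(Plant=P2, Status=maint) − P(Plant=P2)P(Status=maint) = 0.029 − 0.255×0.226 = -0.02863.

-0.02863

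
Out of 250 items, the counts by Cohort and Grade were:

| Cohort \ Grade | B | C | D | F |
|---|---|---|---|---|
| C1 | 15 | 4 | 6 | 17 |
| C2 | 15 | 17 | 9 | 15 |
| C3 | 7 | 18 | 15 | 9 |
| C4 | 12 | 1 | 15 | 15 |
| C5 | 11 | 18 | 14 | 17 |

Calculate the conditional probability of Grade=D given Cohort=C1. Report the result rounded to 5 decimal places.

0.14286

Total with Cohort=C1: 15 + 4 + 6 + 17 = 42.
P(Grade=D | Cohort=C1) = 6/42 = 0.14286.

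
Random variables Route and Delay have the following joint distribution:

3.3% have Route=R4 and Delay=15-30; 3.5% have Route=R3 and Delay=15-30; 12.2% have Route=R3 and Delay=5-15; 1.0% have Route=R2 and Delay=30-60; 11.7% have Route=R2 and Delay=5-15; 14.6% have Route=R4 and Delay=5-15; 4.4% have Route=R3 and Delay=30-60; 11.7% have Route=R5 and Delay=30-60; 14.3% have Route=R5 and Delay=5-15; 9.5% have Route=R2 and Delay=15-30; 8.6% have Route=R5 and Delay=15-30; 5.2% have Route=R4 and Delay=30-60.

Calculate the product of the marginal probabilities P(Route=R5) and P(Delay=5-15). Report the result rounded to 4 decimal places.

0.1827

P(Route=R5) = 0.143 + 0.086 + 0.117 = 0.346.
P(Delay=5-15) = 0.117 + 0.122 + 0.146 + 0.143 = 0.528.
Product: 0.346 × 0.528 = 0.1827.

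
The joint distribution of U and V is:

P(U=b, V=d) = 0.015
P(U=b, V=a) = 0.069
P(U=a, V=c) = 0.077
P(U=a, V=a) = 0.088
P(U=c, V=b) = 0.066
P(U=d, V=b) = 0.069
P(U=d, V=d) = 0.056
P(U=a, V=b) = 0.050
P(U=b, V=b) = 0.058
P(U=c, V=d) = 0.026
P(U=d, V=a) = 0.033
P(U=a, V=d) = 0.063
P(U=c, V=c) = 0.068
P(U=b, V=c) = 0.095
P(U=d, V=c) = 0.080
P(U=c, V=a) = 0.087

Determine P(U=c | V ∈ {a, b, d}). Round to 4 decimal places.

P(V=a) = 0.088 + 0.069 + 0.087 + 0.033 = 0.277.
P(V=b) = 0.050 + 0.058 + 0.066 + 0.069 = 0.243.
P(V=d) = 0.063 + 0.015 + 0.026 + 0.056 = 0.160.
P(V ∈ {a, b, d}) = 0.277 + 0.243 + 0.160 = 0.680; P(U=c, V ∈ {a, b, d}) = 0.087 + 0.066 + 0.026 = 0.179.
P(U=c | V ∈ {a, b, d}) = 0.179/0.680 = 0.2632.

0.2632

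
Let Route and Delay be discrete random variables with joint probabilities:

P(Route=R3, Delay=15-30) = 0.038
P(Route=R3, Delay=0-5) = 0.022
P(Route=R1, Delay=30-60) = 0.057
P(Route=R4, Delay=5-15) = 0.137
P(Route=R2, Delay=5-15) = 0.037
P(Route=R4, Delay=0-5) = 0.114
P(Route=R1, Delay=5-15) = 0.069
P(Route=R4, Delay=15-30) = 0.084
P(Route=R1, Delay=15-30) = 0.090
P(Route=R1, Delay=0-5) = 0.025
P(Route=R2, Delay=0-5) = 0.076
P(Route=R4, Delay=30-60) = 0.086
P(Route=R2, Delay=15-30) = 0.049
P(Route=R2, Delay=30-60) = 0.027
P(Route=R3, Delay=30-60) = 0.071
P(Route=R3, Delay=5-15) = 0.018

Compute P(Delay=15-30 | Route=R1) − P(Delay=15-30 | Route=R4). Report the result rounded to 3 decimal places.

0.174

P(Route=R1) = 0.025 + 0.069 + 0.090 + 0.057 = 0.241; P(Delay=15-30 | Route=R1) = 0.090/0.241 = 0.3734.
P(Route=R4) = 0.114 + 0.137 + 0.084 + 0.086 = 0.421; P(Delay=15-30 | Route=R4) = 0.084/0.421 = 0.1995.
Difference = 0.174.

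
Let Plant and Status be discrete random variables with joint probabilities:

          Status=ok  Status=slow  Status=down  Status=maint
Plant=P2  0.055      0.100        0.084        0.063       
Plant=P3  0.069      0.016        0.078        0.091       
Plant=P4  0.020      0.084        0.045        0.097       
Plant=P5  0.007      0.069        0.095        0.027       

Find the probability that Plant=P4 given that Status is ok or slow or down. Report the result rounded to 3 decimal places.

P(Status=ok) = 0.055 + 0.069 + 0.020 + 0.007 = 0.151.
P(Status=slow) = 0.100 + 0.016 + 0.084 + 0.069 = 0.269.
P(Status=down) = 0.084 + 0.078 + 0.045 + 0.095 = 0.302.
P(Status ∈ {ok, slow, down}) = 0.151 + 0.269 + 0.302 = 0.722; P(Plant=P4, Status ∈ {ok, slow, down}) = 0.020 + 0.084 + 0.045 = 0.149.
P(Plant=P4 | Status ∈ {ok, slow, down}) = 0.149/0.722 = 0.206.

0.206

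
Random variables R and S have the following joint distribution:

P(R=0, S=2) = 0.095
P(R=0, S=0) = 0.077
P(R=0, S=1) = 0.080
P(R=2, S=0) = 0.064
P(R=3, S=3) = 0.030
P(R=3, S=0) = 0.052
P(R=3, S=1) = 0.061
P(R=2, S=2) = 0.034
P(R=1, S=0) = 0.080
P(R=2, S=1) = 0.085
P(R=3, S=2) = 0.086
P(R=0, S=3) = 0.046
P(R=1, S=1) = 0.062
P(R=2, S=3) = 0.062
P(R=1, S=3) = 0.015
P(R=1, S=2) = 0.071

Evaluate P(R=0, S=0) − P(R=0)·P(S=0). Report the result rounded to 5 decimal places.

P(R=0) = 0.077 + 0.080 + 0.095 + 0.046 = 0.298.
P(S=0) = 0.077 + 0.080 + 0.064 + 0.052 = 0.273.
P(R=0, S=0) − P(R=0)P(S=0) = 0.077 − 0.298×0.273 = -0.00435.

-0.00435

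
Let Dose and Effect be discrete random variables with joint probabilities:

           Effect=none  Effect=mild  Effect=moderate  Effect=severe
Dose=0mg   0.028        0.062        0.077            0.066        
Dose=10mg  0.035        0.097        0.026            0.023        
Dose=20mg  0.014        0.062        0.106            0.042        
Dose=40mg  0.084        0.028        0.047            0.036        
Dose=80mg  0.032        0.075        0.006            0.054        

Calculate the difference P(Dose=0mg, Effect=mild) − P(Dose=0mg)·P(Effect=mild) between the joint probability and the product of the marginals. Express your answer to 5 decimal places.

-0.01349

P(Dose=0mg) = 0.028 + 0.062 + 0.077 + 0.066 = 0.233.
P(Effect=mild) = 0.062 + 0.097 + 0.062 + 0.028 + 0.075 = 0.324.
P(Dose=0mg, Effect=mild) − P(Dose=0mg)P(Effect=mild) = 0.062 − 0.233×0.324 = -0.01349.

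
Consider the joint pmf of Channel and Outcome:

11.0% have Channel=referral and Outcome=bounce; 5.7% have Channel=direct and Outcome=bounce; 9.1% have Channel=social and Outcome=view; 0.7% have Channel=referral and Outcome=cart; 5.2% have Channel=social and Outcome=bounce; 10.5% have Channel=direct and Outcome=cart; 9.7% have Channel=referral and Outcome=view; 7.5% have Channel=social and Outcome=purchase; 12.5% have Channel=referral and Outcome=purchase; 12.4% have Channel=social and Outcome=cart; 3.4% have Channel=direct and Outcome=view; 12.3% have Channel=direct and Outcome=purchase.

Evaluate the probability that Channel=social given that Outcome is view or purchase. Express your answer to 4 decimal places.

P(Outcome=view) = 0.091 + 0.034 + 0.097 = 0.222.
P(Outcome=purchase) = 0.075 + 0.123 + 0.125 = 0.323.
P(Outcome ∈ {view, purchase}) = 0.222 + 0.323 = 0.545; P(Channel=social, Outcome ∈ {view, purchase}) = 0.091 + 0.075 = 0.166.
P(Channel=social | Outcome ∈ {view, purchase}) = 0.166/0.545 = 0.3046.

0.3046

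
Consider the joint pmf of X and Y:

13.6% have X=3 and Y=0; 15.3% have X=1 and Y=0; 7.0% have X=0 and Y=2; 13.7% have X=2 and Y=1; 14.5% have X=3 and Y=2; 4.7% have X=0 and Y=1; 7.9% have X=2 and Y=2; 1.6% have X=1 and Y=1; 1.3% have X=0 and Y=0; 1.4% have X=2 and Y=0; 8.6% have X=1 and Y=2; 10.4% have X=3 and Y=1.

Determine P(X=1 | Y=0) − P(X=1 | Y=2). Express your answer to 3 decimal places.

P(Y=0) = 0.013 + 0.153 + 0.014 + 0.136 = 0.316; P(X=1 | Y=0) = 0.153/0.316 = 0.4842.
P(Y=2) = 0.070 + 0.086 + 0.079 + 0.145 = 0.380; P(X=1 | Y=2) = 0.086/0.380 = 0.2263.
Difference = 0.258.

0.258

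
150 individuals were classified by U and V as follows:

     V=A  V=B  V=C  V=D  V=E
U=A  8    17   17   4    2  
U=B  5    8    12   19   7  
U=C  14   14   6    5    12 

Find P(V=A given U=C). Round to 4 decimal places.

Total with U=C: 14 + 14 + 6 + 5 + 12 = 51.
P(V=A | U=C) = 14/51 = 0.2745.

0.2745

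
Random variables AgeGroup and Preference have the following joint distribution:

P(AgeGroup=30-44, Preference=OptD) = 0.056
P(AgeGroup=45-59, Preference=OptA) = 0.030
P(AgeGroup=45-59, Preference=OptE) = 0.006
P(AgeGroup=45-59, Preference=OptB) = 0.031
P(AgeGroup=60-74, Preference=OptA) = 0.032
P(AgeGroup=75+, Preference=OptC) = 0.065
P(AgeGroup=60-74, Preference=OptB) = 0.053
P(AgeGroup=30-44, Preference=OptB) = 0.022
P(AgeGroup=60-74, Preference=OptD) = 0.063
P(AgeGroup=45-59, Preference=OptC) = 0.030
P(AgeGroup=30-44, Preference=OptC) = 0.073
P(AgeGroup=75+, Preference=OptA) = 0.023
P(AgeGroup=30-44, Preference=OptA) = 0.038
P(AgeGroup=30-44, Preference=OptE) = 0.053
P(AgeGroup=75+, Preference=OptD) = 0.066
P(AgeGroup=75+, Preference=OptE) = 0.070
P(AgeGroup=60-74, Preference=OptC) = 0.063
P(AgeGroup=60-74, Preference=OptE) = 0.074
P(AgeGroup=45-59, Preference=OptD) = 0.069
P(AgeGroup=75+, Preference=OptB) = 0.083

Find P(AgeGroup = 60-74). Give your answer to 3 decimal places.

P(AgeGroup=60-74) = 0.032 + 0.053 + 0.063 + 0.063 + 0.074 = 0.285.

0.285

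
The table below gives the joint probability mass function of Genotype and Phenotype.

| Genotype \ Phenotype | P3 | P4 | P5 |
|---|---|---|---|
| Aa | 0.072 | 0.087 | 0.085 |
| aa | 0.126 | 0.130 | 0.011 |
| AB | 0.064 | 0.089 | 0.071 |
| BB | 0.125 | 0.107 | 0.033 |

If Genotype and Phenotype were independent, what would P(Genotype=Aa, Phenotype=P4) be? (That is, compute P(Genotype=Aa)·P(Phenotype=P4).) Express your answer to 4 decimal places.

P(Genotype=Aa) = 0.072 + 0.087 + 0.085 = 0.244.
P(Phenotype=P4) = 0.087 + 0.130 + 0.089 + 0.107 = 0.413.
Product: 0.244 × 0.413 = 0.1008.

0.1008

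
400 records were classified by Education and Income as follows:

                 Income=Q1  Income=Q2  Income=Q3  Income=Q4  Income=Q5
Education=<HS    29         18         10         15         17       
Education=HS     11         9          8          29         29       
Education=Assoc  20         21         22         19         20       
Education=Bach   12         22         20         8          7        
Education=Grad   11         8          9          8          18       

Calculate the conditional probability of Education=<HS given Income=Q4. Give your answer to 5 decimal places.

Total with Income=Q4: 15 + 29 + 19 + 8 + 8 = 79.
P(Education=<HS | Income=Q4) = 15/79 = 0.18987.

0.18987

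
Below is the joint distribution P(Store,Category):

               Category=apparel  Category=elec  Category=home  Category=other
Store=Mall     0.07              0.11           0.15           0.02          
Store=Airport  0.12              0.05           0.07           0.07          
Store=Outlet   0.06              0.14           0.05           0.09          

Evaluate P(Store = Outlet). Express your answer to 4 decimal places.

0.3400

P(Store=Outlet) = 0.06 + 0.14 + 0.05 + 0.09 = 0.34.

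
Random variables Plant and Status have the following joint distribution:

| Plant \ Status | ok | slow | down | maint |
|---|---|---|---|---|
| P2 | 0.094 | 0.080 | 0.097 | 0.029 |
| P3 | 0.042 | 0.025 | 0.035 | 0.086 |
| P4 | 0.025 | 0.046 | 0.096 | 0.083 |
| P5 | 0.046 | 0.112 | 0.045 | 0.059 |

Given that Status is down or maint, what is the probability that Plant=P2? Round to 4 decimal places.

0.2377

P(Status=down) = 0.097 + 0.035 + 0.096 + 0.045 = 0.273.
P(Status=maint) = 0.029 + 0.086 + 0.083 + 0.059 = 0.257.
P(Status ∈ {down, maint}) = 0.273 + 0.257 = 0.530; P(Plant=P2, Status ∈ {down, maint}) = 0.097 + 0.029 = 0.126.
P(Plant=P2 | Status ∈ {down, maint}) = 0.126/0.530 = 0.2377.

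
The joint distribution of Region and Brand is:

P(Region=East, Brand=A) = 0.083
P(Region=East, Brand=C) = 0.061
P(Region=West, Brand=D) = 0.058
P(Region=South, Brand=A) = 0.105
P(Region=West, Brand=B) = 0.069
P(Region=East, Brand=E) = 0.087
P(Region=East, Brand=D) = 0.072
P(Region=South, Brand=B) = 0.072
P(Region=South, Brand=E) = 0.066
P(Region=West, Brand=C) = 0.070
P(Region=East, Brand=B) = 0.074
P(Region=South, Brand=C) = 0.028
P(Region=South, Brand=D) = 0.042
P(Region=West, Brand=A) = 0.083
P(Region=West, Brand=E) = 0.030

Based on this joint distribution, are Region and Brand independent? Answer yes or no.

no

P(Region=West) = 0.310 and P(Brand=E) = 0.183, so their product is 0.05673, but P(Region=West, Brand=E) = 0.030. Since these differ, Region and Brand are not independent.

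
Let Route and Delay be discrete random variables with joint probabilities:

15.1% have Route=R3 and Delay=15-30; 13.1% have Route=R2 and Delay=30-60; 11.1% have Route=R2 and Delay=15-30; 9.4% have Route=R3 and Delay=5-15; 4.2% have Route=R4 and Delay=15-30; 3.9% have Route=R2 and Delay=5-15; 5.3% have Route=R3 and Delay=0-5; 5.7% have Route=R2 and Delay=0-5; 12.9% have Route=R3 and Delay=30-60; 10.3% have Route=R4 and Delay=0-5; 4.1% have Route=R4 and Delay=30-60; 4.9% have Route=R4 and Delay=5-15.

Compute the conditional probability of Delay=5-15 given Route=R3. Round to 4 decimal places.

P(Route=R3) = 0.053 + 0.094 + 0.151 + 0.129 = 0.427.
P(Delay=5-15 | Route=R3) = 0.094/0.427 = 0.2201.

0.2201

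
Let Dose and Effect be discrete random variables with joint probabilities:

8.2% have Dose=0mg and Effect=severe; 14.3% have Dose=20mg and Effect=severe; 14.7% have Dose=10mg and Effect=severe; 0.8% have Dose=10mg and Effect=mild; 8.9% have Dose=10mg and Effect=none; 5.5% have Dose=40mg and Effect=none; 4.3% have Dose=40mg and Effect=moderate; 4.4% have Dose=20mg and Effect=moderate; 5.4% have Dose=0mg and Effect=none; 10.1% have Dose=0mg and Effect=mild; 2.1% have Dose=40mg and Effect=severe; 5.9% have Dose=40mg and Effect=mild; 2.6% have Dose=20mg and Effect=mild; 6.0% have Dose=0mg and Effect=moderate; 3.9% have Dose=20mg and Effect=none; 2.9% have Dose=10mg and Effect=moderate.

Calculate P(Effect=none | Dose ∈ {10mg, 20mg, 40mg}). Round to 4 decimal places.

P(Dose=10mg) = 0.089 + 0.008 + 0.029 + 0.147 = 0.273.
P(Dose=20mg) = 0.039 + 0.026 + 0.044 + 0.143 = 0.252.
P(Dose=40mg) = 0.055 + 0.059 + 0.043 + 0.021 = 0.178.
P(Dose ∈ {10mg, 20mg, 40mg}) = 0.273 + 0.252 + 0.178 = 0.703; P(Effect=none, Dose ∈ {10mg, 20mg, 40mg}) = 0.089 + 0.039 + 0.055 = 0.183.
P(Effect=none | Dose ∈ {10mg, 20mg, 40mg}) = 0.183/0.703 = 0.2603.

0.2603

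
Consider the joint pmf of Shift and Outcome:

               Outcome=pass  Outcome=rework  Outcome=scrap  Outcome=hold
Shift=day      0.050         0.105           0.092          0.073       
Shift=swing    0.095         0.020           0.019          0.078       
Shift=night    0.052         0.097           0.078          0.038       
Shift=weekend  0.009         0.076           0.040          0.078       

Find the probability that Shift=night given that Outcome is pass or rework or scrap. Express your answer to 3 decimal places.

0.310

P(Outcome=pass) = 0.050 + 0.095 + 0.052 + 0.009 = 0.206.
P(Outcome=rework) = 0.105 + 0.020 + 0.097 + 0.076 = 0.298.
P(Outcome=scrap) = 0.092 + 0.019 + 0.078 + 0.040 = 0.229.
P(Outcome ∈ {pass, rework, scrap}) = 0.206 + 0.298 + 0.229 = 0.733; P(Shift=night, Outcome ∈ {pass, rework, scrap}) = 0.052 + 0.097 + 0.078 = 0.227.
P(Shift=night | Outcome ∈ {pass, rework, scrap}) = 0.227/0.733 = 0.310.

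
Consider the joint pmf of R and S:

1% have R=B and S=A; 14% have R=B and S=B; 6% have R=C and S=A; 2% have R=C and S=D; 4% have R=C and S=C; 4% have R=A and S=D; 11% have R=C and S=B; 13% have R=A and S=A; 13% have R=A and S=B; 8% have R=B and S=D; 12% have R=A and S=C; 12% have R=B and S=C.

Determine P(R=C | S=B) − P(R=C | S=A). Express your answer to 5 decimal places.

P(S=B) = 0.13 + 0.14 + 0.11 = 0.38; P(R=C | S=B) = 0.11/0.38 = 0.289474.
P(S=A) = 0.13 + 0.01 + 0.06 = 0.20; P(R=C | S=A) = 0.06/0.20 = 0.300000.
Difference = -0.01053.

-0.01053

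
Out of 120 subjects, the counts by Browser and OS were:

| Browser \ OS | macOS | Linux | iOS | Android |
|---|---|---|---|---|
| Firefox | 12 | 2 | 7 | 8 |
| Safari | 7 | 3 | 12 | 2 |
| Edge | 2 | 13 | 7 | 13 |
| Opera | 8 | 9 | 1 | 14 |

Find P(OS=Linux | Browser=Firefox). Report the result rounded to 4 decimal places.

Total with Browser=Firefox: 12 + 2 + 7 + 8 = 29.
P(OS=Linux | Browser=Firefox) = 2/29 = 0.0690.

0.0690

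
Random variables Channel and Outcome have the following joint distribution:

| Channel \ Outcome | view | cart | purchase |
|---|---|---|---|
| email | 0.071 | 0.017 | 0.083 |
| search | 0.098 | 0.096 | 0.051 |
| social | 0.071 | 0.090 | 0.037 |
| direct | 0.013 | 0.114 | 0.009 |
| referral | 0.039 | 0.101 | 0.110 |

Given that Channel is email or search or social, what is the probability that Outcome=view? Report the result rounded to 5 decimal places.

P(Channel=email) = 0.071 + 0.017 + 0.083 = 0.171.
P(Channel=search) = 0.098 + 0.096 + 0.051 = 0.245.
P(Channel=social) = 0.071 + 0.090 + 0.037 = 0.198.
P(Channel ∈ {email, search, social}) = 0.171 + 0.245 + 0.198 = 0.614; P(Outcome=view, Channel ∈ {email, search, social}) = 0.071 + 0.098 + 0.071 = 0.240.
P(Outcome=view | Channel ∈ {email, search, social}) = 0.240/0.614 = 0.39088.

0.39088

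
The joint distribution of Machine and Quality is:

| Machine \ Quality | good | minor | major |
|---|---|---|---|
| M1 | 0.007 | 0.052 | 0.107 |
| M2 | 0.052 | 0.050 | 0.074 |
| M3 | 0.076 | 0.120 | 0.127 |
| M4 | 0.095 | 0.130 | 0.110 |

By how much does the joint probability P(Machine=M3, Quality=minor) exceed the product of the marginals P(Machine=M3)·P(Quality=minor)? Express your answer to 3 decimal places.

P(Machine=M3) = 0.076 + 0.120 + 0.127 = 0.323.
P(Quality=minor) = 0.052 + 0.050 + 0.120 + 0.130 = 0.352.
P(Machine=M3, Quality=minor) − P(Machine=M3)P(Quality=minor) = 0.120 − 0.323×0.352 = 0.006.

0.006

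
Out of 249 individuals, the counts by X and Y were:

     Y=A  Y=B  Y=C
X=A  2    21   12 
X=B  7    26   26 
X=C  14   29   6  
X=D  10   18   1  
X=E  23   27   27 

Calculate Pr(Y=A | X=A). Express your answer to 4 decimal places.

0.0571

Total with X=A: 2 + 21 + 12 = 35.
P(Y=A | X=A) = 2/35 = 0.0571.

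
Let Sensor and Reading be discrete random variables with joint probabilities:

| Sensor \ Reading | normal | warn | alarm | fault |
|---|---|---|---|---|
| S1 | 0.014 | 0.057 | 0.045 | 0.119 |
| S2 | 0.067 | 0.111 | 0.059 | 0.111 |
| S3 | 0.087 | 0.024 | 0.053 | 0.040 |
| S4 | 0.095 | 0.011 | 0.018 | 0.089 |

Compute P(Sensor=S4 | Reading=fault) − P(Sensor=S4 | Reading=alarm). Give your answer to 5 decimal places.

P(Reading=fault) = 0.119 + 0.111 + 0.040 + 0.089 = 0.359; P(Sensor=S4 | Reading=fault) = 0.089/0.359 = 0.247911.
P(Reading=alarm) = 0.045 + 0.059 + 0.053 + 0.018 = 0.175; P(Sensor=S4 | Reading=alarm) = 0.018/0.175 = 0.102857.
Difference = 0.14505.

0.14505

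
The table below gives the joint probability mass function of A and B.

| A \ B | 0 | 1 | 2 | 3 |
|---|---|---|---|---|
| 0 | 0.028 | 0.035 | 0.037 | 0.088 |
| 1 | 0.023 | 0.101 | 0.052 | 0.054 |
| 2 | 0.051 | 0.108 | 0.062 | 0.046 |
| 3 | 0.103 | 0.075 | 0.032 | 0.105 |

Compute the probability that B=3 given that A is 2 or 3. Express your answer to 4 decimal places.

P(A=2) = 0.051 + 0.108 + 0.062 + 0.046 = 0.267.
P(A=3) = 0.103 + 0.075 + 0.032 + 0.105 = 0.315.
P(A ∈ {2, 3}) = 0.267 + 0.315 = 0.582; P(B=3, A ∈ {2, 3}) = 0.046 + 0.105 = 0.151.
P(B=3 | A ∈ {2, 3}) = 0.151/0.582 = 0.2595.

0.2595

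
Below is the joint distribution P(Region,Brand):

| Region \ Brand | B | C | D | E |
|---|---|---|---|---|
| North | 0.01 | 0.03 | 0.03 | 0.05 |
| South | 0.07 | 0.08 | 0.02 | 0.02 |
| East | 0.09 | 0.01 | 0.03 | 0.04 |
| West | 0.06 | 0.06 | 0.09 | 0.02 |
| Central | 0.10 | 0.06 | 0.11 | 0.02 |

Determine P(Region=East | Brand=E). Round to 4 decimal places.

0.2667

P(Brand=E) = 0.05 + 0.02 + 0.04 + 0.02 + 0.02 = 0.15.
P(Region=East | Brand=E) = 0.04/0.15 = 0.2667.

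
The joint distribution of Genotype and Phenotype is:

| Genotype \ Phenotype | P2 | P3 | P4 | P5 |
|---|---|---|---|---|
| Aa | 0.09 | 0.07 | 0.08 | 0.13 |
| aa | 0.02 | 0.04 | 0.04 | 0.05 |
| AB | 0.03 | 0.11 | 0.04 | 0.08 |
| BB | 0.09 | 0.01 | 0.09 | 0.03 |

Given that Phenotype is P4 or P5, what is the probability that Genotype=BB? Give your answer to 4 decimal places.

P(Phenotype=P4) = 0.08 + 0.04 + 0.04 + 0.09 = 0.25.
P(Phenotype=P5) = 0.13 + 0.05 + 0.08 + 0.03 = 0.29.
P(Phenotype ∈ {P4, P5}) = 0.25 + 0.29 = 0.54; P(Genotype=BB, Phenotype ∈ {P4, P5}) = 0.09 + 0.03 = 0.12.
P(Genotype=BB | Phenotype ∈ {P4, P5}) = 0.12/0.54 = 0.2222.

0.2222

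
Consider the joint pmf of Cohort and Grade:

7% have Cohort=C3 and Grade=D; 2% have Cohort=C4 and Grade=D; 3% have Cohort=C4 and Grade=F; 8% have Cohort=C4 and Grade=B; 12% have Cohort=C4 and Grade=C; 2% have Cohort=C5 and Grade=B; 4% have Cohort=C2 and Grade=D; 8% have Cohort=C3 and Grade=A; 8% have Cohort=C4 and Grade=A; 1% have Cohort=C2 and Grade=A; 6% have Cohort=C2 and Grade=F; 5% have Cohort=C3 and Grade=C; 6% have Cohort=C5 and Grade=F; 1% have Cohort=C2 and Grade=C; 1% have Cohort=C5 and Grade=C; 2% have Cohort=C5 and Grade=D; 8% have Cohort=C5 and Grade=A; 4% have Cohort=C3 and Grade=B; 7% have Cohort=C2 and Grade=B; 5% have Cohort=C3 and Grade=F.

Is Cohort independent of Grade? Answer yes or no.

P(Cohort=C4) = 0.33 and P(Grade=C) = 0.19, so their product is 0.0627, but P(Cohort=C4, Grade=C) = 0.12. Since these differ, Cohort and Grade are not independent.

no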